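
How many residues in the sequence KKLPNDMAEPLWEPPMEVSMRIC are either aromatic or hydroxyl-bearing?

2

Aromatic: F, W, Y. Hydroxyl-bearing: S, T, Y.
Aromatic residues here: W12 (1).
Hydroxyl-bearing residues here: S19 (1).
(Y belongs to both groups, but none appear in this sequence.) Total = 1 + 1 = 2.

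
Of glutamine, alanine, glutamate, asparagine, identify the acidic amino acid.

Only D (aspartate) and E (glutamate) carry a side-chain carboxylic acid.
Of the listed options, only glutamate belongs to this group.

glutamate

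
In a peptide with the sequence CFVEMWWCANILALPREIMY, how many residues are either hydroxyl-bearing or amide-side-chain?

2

Hydroxyl-bearing: S, T, Y. Amide-side-chain: N, Q.
Hydroxyl-bearing residues here: Y20 (1).
Amide-side-chain residues here: N10 (1).
The two groups share no amino acid, so total = 1 + 1 = 2.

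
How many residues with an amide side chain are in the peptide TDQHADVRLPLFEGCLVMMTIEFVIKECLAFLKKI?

Asparagine (N) and glutamine (Q) have uncharged amide side chains.
Matching residues: Q3.

1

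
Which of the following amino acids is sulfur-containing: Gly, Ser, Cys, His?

The sulfur-bearing residues are cysteine (–SH) and methionine (–S–CH₃).
Of the listed options, only Cys belongs to this group.

Cys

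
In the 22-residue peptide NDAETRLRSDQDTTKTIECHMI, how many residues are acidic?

5

Aspartate (D) and glutamate (E) have carboxylic-acid side chains and are the acidic amino acids.
Matching residues: D2, E4, D10, D12, E18.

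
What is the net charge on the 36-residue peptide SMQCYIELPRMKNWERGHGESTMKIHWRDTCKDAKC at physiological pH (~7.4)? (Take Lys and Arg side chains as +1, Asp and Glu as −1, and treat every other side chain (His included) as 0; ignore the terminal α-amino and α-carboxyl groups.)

+2

Positive (K, R): R10, K12, R16, K24, R28, K32, K35 → +7.
Negative (D, E): E7, E15, E20, D29, D33 → −5.
Net charge = (+7) + (−5) = +2.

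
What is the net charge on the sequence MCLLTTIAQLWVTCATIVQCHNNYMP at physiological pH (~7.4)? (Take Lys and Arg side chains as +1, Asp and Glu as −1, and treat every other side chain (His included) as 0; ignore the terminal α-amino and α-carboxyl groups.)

0

Positive (K, R): none → +0.
Negative (D, E): none → −0.
Net charge = (+0) + (−0) = 0.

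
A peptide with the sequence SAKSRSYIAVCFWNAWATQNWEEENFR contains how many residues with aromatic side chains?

6

Phenylalanine (F), tryptophan (W), and tyrosine (Y) have aromatic ring side chains.
Matching residues: Y7, F12, W13, W16, W21, F26.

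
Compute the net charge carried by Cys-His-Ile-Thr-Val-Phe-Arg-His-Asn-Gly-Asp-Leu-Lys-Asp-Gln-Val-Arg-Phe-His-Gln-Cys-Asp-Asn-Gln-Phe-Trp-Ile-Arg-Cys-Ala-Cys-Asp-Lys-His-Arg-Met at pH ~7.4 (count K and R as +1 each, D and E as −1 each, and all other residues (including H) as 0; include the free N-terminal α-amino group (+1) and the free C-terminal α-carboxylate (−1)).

Positive (K, R): Arg7, Lys13, Arg17, Arg28, Lys33, Arg35 → +6.
Negative (D, E): Asp11, Asp14, Asp22, Asp32 → −4.
The N-terminus (+1) and C-terminus (−1) cancel.
Net charge = (+6) + (−4) = +2.

+2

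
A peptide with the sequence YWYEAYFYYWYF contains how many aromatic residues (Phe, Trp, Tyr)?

Matching residues: Y1, W2, Y3, Y6, F7, Y8, Y9, W10, Y11, F12.

10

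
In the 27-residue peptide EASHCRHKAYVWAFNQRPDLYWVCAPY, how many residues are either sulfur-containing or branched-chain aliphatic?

Sulfur-containing: C, M. Branched-chain aliphatic: I, L, V.
Sulfur-containing residues here: C5, C24 (2).
Branched-chain aliphatic residues here: V11, L20, V23 (3).
The two groups share no amino acid, so total = 2 + 3 = 5.

5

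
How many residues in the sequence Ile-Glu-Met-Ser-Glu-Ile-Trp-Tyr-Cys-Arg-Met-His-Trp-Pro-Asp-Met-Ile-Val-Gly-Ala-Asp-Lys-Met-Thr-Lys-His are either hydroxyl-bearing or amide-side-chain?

Hydroxyl-bearing: S, T, Y. Amide-side-chain: N, Q.
Hydroxyl-bearing residues here: Ser4, Tyr8, Thr24 (3).
Amide-side-chain residues here: none (0).
The two groups share no amino acid, so total = 3 + 0 = 3.

3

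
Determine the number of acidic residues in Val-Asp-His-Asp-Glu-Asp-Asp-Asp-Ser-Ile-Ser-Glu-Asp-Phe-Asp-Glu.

10

Only D (aspartate) and E (glutamate) carry a side-chain carboxylic acid.
Matching residues: Asp2, Asp4, Glu5, Asp6, Asp7, Asp8, Glu12, Asp13, Asp15, Glu16.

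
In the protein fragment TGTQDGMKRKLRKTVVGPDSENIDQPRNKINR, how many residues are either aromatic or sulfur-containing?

1

Aromatic: F, W, Y. Sulfur-containing: C, M.
Aromatic residues here: none (0).
Sulfur-containing residues here: M7 (1).
The two groups share no amino acid, so total = 0 + 1 = 1.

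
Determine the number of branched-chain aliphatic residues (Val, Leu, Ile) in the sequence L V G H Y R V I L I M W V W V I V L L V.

13

Matching residues: L1, V2, V7, I8, L9, I10, V13, V15, I16, V17, L18, L19, V20.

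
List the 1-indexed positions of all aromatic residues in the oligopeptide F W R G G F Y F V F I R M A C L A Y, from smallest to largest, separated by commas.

1, 2, 6, 7, 8, 10, 18

The aromatic amino acids are Phe (F, benzyl), Trp (W, indole), and Tyr (Y, phenol).
Matching residues: F1, W2, F6, Y7, F8, F10, Y18.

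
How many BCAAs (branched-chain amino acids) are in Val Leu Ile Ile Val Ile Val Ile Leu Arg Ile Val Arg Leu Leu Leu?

The BCAAs are Val, Leu, and Ile — aliphatic side chains with a branch point.
Matching residues: Val1, Leu2, Ile3, Ile4, Val5, Ile6, Val7, Ile8, Leu9, Ile11, Val12, Leu14, Leu15, Leu16.

14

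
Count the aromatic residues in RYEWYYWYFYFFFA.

F, W, and Y each carry an aromatic ring on the side chain.
Matching residues: Y2, W4, Y5, Y6, W7, Y8, F9, Y10, F11, F12, F13.

11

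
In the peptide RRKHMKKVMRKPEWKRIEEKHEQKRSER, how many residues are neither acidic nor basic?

8

Acidic: D, E. Basic: K, R, H. All other residues are neither.
Matching residues: M5, V8, M9, P12, W14, I17, Q23, S26.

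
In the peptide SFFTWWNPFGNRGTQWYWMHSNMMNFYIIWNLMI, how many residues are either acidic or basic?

Acidic: D, E. Basic: H, K, R.
Acidic residues here: none (0).
Basic residues here: R12, H20 (2).
The two groups share no amino acid, so total = 0 + 2 = 2.

2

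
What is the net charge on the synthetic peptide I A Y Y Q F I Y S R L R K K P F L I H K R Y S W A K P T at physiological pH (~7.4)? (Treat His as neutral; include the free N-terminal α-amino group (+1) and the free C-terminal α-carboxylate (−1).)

+7

At pH ~7.4 the Lys and Arg side chains are protonated (+1), the Asp and Glu side chains are deprotonated (−1), and with His taken as neutral all other side chains carry no charge.
Positive (K, R): R10, R12, K13, K14, K20, R21, K26 → +7.
Negative (D, E): none → −0.
The N-terminus (+1) and C-terminus (−1) cancel.
Net charge = (+7) + (−0) = +7.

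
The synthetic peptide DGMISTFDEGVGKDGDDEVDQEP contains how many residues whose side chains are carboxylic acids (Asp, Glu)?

9

Matching residues: D1, D8, E9, D14, D16, D17, E18, D20, E22.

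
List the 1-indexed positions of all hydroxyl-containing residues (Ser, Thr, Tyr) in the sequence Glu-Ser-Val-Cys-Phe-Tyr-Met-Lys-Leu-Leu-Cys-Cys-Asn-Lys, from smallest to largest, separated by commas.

2, 6

Matching residues: Ser2, Tyr6.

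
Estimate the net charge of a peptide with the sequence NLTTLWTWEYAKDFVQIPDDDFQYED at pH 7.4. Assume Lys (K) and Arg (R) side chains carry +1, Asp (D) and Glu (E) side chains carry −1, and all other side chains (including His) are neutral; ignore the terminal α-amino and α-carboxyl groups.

-6

Positive (K, R): K12 → +1.
Negative (D, E): E9, D13, D19, D20, D21, E25, D26 → −7.
Net charge = (+1) + (−7) = −6.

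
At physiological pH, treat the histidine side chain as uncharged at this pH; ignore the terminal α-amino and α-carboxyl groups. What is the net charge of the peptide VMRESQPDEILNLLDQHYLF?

-3

Near pH 7.4, K and R contribute +1 each, D and E contribute −1 each, and every other side chain (His included, as stated) is uncharged.
Positive (K, R): R3 → +1.
Negative (D, E): E4, D8, E9, D15 → −4.
Net charge = (+1) + (−4) = −3.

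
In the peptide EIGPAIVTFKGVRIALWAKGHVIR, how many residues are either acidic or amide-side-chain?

1

Acidic: D, E. Amide-side-chain: N, Q.
Acidic residues here: E1 (1).
Amide-side-chain residues here: none (0).
The two groups share no amino acid, so total = 1 + 0 = 1.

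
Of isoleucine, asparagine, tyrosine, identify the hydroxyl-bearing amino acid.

S, T, and Y are the three residues with a side-chain hydroxyl.
Of the listed options, only tyrosine belongs to this group.

tyrosine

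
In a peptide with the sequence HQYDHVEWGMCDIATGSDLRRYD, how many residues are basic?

K, R, and H are the three residues with basic side chains (ε-amine, guanidinium, and imidazole respectively).
Matching residues: H1, H5, R20, R21.

4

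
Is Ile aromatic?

Phenylalanine (F), tryptophan (W), and tyrosine (Y) have aromatic ring side chains.
Isoleucine is not in this group.

No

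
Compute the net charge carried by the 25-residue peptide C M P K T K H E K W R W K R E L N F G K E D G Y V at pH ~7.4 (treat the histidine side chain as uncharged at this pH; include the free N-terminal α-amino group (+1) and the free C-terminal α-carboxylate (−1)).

+3

At pH ~7.4 the Lys and Arg side chains are protonated (+1), the Asp and Glu side chains are deprotonated (−1), and with His taken as neutral all other side chains carry no charge.
Positive (K, R): K4, K6, K9, R11, K13, R14, K20 → +7.
Negative (D, E): E8, E15, E21, D22 → −4.
The N-terminus (+1) and C-terminus (−1) cancel.
Net charge = (+7) + (−4) = +3.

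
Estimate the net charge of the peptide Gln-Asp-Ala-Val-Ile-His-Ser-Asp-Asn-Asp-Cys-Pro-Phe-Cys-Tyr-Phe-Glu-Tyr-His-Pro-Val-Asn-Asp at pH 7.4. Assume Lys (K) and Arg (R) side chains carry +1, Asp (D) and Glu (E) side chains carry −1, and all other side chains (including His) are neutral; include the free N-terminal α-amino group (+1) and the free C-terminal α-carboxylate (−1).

-5

Positive (K, R): none → +0.
Negative (D, E): Asp2, Asp8, Asp10, Glu17, Asp23 → −5.
The N-terminus (+1) and C-terminus (−1) cancel.
Net charge = (+0) + (−5) = −5.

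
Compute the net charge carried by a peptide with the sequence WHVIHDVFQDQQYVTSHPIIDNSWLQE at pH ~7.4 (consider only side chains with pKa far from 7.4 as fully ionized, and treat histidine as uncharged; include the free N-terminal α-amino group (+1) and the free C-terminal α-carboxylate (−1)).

At pH ~7.4 the Lys and Arg side chains are protonated (+1), the Asp and Glu side chains are deprotonated (−1), and with His taken as neutral all other side chains carry no charge.
Positive (K, R): none → +0.
Negative (D, E): D6, D10, D21, E27 → −4.
The N-terminus (+1) and C-terminus (−1) cancel.
Net charge = (+0) + (−4) = −4.

-4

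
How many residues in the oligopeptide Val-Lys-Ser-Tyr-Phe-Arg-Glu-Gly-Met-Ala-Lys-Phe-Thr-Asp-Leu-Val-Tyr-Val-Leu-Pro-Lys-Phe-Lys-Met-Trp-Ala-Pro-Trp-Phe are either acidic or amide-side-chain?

2

Acidic: D, E. Amide-side-chain: N, Q.
Acidic residues here: Glu7, Asp14 (2).
Amide-side-chain residues here: none (0).
The two groups share no amino acid, so total = 2 + 0 = 2.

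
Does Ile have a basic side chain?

The basic amino acids are Lys (K), Arg (R), and His (H).
Isoleucine is not in this group.

No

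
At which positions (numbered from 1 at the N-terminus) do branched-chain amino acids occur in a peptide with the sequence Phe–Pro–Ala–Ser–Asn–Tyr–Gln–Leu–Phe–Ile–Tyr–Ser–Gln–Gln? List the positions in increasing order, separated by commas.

8, 10

V, L, and I make up the branched-chain aliphatic group.
Matching residues: Leu8, Ile10.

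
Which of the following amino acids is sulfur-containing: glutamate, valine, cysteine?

cysteine

The sulfur-bearing residues are cysteine (–SH) and methionine (–S–CH₃).
Of the listed options, only cysteine belongs to this group.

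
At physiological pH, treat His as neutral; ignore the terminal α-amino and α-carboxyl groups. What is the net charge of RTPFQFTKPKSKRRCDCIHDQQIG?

At pH ~7.4 the Lys and Arg side chains are protonated (+1), the Asp and Glu side chains are deprotonated (−1), and with His taken as neutral all other side chains carry no charge.
Positive (K, R): R1, K8, K10, K12, R13, R14 → +6.
Negative (D, E): D16, D20 → −2.
Net charge = (+6) + (−2) = +4.

+4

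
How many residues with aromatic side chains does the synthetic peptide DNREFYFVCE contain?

3

The aromatic amino acids are Phe (F, benzyl), Trp (W, indole), and Tyr (Y, phenol).
Matching residues: F5, Y6, F7.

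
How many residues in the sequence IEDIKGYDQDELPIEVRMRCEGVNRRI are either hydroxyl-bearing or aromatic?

Hydroxyl-bearing: S, T, Y. Aromatic: F, W, Y.
Hydroxyl-bearing residues here: Y7 (1).
Aromatic residues here: Y7 (1).
Y is in both groups, so the 1 Y residue must not be double-counted.
Total = 1 + 1 − 1 = 1.

1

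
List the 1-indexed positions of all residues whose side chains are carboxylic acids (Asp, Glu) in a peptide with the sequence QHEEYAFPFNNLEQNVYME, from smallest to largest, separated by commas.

Matching residues: E3, E4, E13, E19.

3, 4, 13, 19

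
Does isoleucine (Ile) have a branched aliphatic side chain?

Yes

The BCAAs are Val, Leu, and Ile — aliphatic side chains with a branch point.
Isoleucine is in this group.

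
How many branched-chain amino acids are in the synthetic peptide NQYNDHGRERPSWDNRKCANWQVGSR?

The BCAAs are Val, Leu, and Ile — aliphatic side chains with a branch point.
Matching residues: V23.

1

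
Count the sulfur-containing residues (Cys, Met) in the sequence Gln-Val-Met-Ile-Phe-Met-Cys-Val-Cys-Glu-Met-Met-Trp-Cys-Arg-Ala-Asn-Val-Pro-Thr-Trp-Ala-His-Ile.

7

Matching residues: Met3, Met6, Cys7, Cys9, Met11, Met12, Cys14.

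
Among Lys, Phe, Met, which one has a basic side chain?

The basic amino acids are Lys (K), Arg (R), and His (H).
Of the listed options, only Lys belongs to this group.

Lys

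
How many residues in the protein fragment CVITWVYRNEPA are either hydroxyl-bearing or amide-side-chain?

Hydroxyl-bearing: S, T, Y. Amide-side-chain: N, Q.
Hydroxyl-bearing residues here: T4, Y7 (2).
Amide-side-chain residues here: N9 (1).
The two groups share no amino acid, so total = 2 + 1 = 3.

3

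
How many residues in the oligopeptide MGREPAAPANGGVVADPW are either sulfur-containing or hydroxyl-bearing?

1

Sulfur-containing: C, M. Hydroxyl-bearing: S, T, Y.
Sulfur-containing residues here: M1 (1).
Hydroxyl-bearing residues here: none (0).
The two groups share no amino acid, so total = 1 + 0 = 1.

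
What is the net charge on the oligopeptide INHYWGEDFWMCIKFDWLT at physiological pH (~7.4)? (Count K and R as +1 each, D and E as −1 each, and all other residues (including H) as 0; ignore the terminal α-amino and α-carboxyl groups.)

Positive (K, R): K14 → +1.
Negative (D, E): E7, D8, D16 → −3.
Net charge = (+1) + (−3) = −2.

-2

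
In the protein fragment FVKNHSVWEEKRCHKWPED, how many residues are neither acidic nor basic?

9

Acidic: D, E. Basic: K, R, H. All other residues are neither.
Matching residues: F1, V2, N4, S6, V7, W8, C13, W16, P17.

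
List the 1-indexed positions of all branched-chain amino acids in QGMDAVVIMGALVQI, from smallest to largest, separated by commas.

The BCAAs are Val, Leu, and Ile — aliphatic side chains with a branch point.
Matching residues: V6, V7, I8, L12, V13, I15.

6, 7, 8, 12, 13, 15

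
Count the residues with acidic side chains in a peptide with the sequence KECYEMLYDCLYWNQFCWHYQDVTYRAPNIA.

The acidic residues are Asp (D) and Glu (E), whose side chains end in a carboxylate group.
Matching residues: E2, E5, D9, D22.

4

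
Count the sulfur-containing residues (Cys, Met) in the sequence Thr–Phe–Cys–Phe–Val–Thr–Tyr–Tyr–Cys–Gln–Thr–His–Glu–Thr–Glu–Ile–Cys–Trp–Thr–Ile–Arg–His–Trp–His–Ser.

3

Matching residues: Cys3, Cys9, Cys17.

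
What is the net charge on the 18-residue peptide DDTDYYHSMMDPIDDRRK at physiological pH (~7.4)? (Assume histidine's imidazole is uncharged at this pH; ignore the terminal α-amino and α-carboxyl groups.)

-3

At pH ~7.4 the Lys and Arg side chains are protonated (+1), the Asp and Glu side chains are deprotonated (−1), and with His taken as neutral all other side chains carry no charge.
Positive (K, R): R16, R17, K18 → +3.
Negative (D, E): D1, D2, D4, D11, D14, D15 → −6.
Net charge = (+3) + (−6) = −3.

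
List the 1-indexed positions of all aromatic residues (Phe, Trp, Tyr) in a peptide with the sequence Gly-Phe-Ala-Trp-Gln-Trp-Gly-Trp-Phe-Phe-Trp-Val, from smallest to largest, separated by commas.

2, 4, 6, 8, 9, 10, 11

Matching residues: Phe2, Trp4, Trp6, Trp8, Phe9, Phe10, Trp11.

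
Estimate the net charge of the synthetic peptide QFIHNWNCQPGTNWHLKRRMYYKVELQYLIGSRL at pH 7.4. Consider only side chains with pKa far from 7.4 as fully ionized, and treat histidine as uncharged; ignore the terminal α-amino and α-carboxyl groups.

+4

Near pH 7.4, K and R contribute +1 each, D and E contribute −1 each, and every other side chain (His included, as stated) is uncharged.
Positive (K, R): K17, R18, R19, K23, R33 → +5.
Negative (D, E): E25 → −1.
Net charge = (+5) + (−1) = +4.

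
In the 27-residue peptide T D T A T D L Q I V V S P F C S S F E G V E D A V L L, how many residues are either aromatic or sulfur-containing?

3

Aromatic: F, W, Y. Sulfur-containing: C, M.
Aromatic residues here: F14, F18 (2).
Sulfur-containing residues here: C15 (1).
The two groups share no amino acid, so total = 2 + 1 = 3.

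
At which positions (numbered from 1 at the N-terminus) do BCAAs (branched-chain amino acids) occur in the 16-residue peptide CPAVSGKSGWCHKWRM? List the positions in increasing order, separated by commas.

Valine (V), leucine (L), and isoleucine (I) are the branched-chain amino acids.
Matching residues: V4.

4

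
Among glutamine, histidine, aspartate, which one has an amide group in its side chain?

Only N (asparagine) and Q (glutamine) carry a side-chain carboxamide.
Of the listed options, only glutamine belongs to this group.

glutamine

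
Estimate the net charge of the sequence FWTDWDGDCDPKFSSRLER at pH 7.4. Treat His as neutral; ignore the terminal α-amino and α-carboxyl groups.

-2

The side chains ionized at physiological pH are Lys/Arg (+1) and Asp/Glu (−1); with His treated as neutral, nothing else contributes.
Positive (K, R): K12, R16, R19 → +3.
Negative (D, E): D4, D6, D8, D10, E18 → −5.
Net charge = (+3) + (−5) = −2.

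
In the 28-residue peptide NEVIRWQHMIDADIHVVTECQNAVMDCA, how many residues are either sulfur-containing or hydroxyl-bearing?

5

Sulfur-containing: C, M. Hydroxyl-bearing: S, T, Y.
Sulfur-containing residues here: M9, C20, M25, C27 (4).
Hydroxyl-bearing residues here: T18 (1).
The two groups share no amino acid, so total = 4 + 1 = 5.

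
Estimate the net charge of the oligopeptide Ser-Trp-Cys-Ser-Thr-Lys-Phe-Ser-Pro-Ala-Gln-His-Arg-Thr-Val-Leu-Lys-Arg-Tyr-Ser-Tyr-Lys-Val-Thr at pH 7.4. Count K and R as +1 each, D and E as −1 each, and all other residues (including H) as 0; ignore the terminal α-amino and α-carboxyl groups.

Positive (K, R): Lys6, Arg13, Lys17, Arg18, Lys22 → +5.
Negative (D, E): none → −0.
Net charge = (+5) + (−0) = +5.

+5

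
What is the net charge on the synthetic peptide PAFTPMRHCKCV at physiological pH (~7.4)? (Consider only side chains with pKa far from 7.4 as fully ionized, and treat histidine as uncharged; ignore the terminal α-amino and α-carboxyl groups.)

At pH ~7.4 the Lys and Arg side chains are protonated (+1), the Asp and Glu side chains are deprotonated (−1), and with His taken as neutral all other side chains carry no charge.
Positive (K, R): R7, K10 → +2.
Negative (D, E): none → −0.
Net charge = (+2) + (−0) = +2.

+2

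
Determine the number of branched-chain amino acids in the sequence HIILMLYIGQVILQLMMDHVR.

Valine (V), leucine (L), and isoleucine (I) are the branched-chain amino acids.
Matching residues: I2, I3, L4, L6, I8, V11, I12, L13, L15, V20.

10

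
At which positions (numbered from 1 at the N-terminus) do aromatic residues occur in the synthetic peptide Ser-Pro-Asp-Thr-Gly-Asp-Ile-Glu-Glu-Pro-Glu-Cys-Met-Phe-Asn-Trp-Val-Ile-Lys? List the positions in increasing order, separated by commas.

F, W, and Y each carry an aromatic ring on the side chain.
Matching residues: Phe14, Trp16.

14, 16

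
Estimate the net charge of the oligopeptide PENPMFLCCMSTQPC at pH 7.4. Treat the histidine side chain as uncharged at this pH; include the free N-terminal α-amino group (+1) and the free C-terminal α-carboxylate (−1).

At pH ~7.4 the Lys and Arg side chains are protonated (+1), the Asp and Glu side chains are deprotonated (−1), and with His taken as neutral all other side chains carry no charge.
Positive (K, R): none → +0.
Negative (D, E): E2 → −1.
The N-terminus (+1) and C-terminus (−1) cancel.
Net charge = (+0) + (−1) = −1.

-1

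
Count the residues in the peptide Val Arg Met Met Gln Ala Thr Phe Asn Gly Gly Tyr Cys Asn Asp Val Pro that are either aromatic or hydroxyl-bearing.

3

Aromatic: F, W, Y. Hydroxyl-bearing: S, T, Y.
Aromatic residues here: Phe8, Tyr12 (2).
Hydroxyl-bearing residues here: Thr7, Tyr12 (2).
Y is in both groups, so the 1 Y residue must not be double-counted.
Total = 2 + 2 − 1 = 3.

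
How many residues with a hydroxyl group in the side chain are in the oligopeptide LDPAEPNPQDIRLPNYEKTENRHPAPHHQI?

2

The –OH-bearing residues are Ser, Thr (aliphatic alcohols), and Tyr (phenol).
Matching residues: Y16, T19.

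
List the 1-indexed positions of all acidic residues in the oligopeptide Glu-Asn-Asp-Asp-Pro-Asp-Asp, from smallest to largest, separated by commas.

Only D (aspartate) and E (glutamate) carry a side-chain carboxylic acid.
Matching residues: Glu1, Asp3, Asp4, Asp6, Asp7.

1, 3, 4, 6, 7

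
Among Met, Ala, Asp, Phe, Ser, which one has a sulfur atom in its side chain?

Cysteine (C, thiol) and methionine (M, thioether) are the two sulfur-containing amino acids.
Of the listed options, only Met belongs to this group.

Met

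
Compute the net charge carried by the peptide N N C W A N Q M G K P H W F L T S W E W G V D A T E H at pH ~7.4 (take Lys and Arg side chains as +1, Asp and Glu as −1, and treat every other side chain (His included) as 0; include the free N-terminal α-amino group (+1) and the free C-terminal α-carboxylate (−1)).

-2

Positive (K, R): K10 → +1.
Negative (D, E): E19, D23, E26 → −3.
The N-terminus (+1) and C-terminus (−1) cancel.
Net charge = (+1) + (−3) = −2.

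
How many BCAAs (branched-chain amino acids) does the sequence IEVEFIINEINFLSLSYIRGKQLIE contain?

10

The BCAAs are Val, Leu, and Ile — aliphatic side chains with a branch point.
Matching residues: I1, V3, I6, I7, I10, L13, L15, I18, L23, I24.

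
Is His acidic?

No

Only D (aspartate) and E (glutamate) carry a side-chain carboxylic acid.
Histidine is not in this group.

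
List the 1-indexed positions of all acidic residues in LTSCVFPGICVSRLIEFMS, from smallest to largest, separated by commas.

16

Aspartate (D) and glutamate (E) have carboxylic-acid side chains and are the acidic amino acids.
Matching residues: E16.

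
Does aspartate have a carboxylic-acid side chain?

Only D (aspartate) and E (glutamate) carry a side-chain carboxylic acid.
Aspartate is in this group.

Yes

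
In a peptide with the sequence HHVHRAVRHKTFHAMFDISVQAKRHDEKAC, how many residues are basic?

12

Lysine (K), arginine (R), and histidine (H) have basic, nitrogen-containing side chains.
Matching residues: H1, H2, H4, R5, R8, H9, K10, H13, K23, R24, H25, K28.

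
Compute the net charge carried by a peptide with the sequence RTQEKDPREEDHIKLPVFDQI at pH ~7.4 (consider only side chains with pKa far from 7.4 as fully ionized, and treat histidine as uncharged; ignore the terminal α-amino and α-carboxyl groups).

-2

Near pH 7.4, K and R contribute +1 each, D and E contribute −1 each, and every other side chain (His included, as stated) is uncharged.
Positive (K, R): R1, K5, R8, K14 → +4.
Negative (D, E): E4, D6, E9, E10, D11, D19 → −6.
Net charge = (+4) + (−6) = −2.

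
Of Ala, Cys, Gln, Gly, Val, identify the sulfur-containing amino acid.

Cys

Only Cys (C) and Met (M) have a sulfur atom in the side chain.
Of the listed options, only Cys belongs to this group.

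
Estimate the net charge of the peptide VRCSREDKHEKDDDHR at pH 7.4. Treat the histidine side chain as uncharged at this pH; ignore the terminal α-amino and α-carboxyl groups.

-1

At pH ~7.4 the Lys and Arg side chains are protonated (+1), the Asp and Glu side chains are deprotonated (−1), and with His taken as neutral all other side chains carry no charge.
Positive (K, R): R2, R5, K8, K11, R16 → +5.
Negative (D, E): E6, D7, E10, D12, D13, D14 → −6.
Net charge = (+5) + (−6) = −1.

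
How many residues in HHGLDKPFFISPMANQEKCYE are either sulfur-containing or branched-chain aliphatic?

Sulfur-containing: C, M. Branched-chain aliphatic: I, L, V.
Sulfur-containing residues here: M13, C19 (2).
Branched-chain aliphatic residues here: L4, I10 (2).
The two groups share no amino acid, so total = 2 + 2 = 4.

4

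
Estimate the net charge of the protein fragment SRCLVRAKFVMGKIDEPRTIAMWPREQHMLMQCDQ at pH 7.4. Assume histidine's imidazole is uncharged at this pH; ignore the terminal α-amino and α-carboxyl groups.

+2

The side chains ionized at physiological pH are Lys/Arg (+1) and Asp/Glu (−1); with His treated as neutral, nothing else contributes.
Positive (K, R): R2, R6, K8, K13, R18, R25 → +6.
Negative (D, E): D15, E16, E26, D34 → −4.
Net charge = (+6) + (−4) = +2.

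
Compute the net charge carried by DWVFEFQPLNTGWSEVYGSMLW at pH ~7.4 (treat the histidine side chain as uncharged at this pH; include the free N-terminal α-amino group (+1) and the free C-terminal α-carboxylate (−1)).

-3

At pH ~7.4 the Lys and Arg side chains are protonated (+1), the Asp and Glu side chains are deprotonated (−1), and with His taken as neutral all other side chains carry no charge.
Positive (K, R): none → +0.
Negative (D, E): D1, E5, E15 → −3.
The N-terminus (+1) and C-terminus (−1) cancel.
Net charge = (+0) + (−3) = −3.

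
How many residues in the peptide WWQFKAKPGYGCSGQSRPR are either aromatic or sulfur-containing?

Aromatic: F, W, Y. Sulfur-containing: C, M.
Aromatic residues here: W1, W2, F4, Y10 (4).
Sulfur-containing residues here: C12 (1).
The two groups share no amino acid, so total = 4 + 1 = 5.

5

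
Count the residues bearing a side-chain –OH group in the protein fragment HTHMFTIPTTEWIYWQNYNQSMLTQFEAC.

The –OH-bearing residues are Ser, Thr (aliphatic alcohols), and Tyr (phenol).
Matching residues: T2, T6, T9, T10, Y14, Y18, S21, T24.

8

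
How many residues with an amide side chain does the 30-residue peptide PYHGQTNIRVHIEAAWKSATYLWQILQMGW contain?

4

The amide-side-chain residues are Asn (N) and Gln (Q).
Matching residues: Q5, N7, Q24, Q27.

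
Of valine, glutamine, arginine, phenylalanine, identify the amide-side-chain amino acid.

The amide-side-chain residues are Asn (N) and Gln (Q).
Of the listed options, only glutamine belongs to this group.

glutamine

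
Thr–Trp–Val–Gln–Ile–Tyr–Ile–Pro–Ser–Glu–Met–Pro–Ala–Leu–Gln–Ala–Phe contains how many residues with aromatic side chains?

3

F, W, and Y each carry an aromatic ring on the side chain.
Matching residues: Trp2, Tyr6, Phe17.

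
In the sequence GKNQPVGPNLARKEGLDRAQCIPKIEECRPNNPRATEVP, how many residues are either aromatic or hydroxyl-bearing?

1

Aromatic: F, W, Y. Hydroxyl-bearing: S, T, Y.
Aromatic residues here: none (0).
Hydroxyl-bearing residues here: T36 (1).
(Y belongs to both groups, but none appear in this sequence.) Total = 0 + 1 = 1.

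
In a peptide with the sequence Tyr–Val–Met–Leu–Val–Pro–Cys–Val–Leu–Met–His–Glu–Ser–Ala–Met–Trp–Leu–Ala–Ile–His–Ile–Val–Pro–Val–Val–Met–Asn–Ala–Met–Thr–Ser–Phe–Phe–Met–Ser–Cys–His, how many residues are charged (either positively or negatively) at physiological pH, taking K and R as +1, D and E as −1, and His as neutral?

Charged side chains at pH ~7.4: K, R (positive); D, E (negative).
Matching residues: Glu12.

1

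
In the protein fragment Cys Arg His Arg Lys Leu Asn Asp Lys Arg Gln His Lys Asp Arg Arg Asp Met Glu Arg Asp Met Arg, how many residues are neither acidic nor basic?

6

Acidic: D, E. Basic: K, R, H. All other residues are neither.
Matching residues: Cys1, Leu6, Asn7, Gln11, Met18, Met22.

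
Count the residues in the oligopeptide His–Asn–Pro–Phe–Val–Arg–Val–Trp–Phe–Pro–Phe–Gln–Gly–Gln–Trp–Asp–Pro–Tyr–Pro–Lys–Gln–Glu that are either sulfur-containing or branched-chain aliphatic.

Sulfur-containing: C, M. Branched-chain aliphatic: I, L, V.
Sulfur-containing residues here: none (0).
Branched-chain aliphatic residues here: Val5, Val7 (2).
The two groups share no amino acid, so total = 0 + 2 = 2.

2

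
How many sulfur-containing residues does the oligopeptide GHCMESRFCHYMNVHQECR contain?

5

Only Cys (C) and Met (M) have a sulfur atom in the side chain.
Matching residues: C3, M4, C9, M12, C18.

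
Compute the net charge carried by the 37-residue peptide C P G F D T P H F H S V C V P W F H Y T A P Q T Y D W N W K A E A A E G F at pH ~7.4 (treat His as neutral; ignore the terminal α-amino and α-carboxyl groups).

Near pH 7.4, K and R contribute +1 each, D and E contribute −1 each, and every other side chain (His included, as stated) is uncharged.
Positive (K, R): K30 → +1.
Negative (D, E): D5, D26, E32, E35 → −4.
Net charge = (+1) + (−4) = −3.

-3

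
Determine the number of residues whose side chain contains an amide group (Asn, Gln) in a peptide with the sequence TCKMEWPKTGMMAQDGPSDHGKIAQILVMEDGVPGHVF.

2

Matching residues: Q14, Q25.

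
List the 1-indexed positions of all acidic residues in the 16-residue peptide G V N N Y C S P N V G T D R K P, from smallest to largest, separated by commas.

13

The acidic residues are Asp (D) and Glu (E), whose side chains end in a carboxylate group.
Matching residues: D13.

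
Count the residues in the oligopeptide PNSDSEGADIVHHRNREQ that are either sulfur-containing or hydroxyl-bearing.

Sulfur-containing: C, M. Hydroxyl-bearing: S, T, Y.
Sulfur-containing residues here: none (0).
Hydroxyl-bearing residues here: S3, S5 (2).
The two groups share no amino acid, so total = 0 + 2 = 2.

2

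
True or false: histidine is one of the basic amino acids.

True

K, R, and H are the three residues with basic side chains (ε-amine, guanidinium, and imidazole respectively).
Histidine is in this group.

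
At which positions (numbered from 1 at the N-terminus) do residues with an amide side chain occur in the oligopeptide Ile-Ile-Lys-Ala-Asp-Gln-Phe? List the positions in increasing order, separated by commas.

Asparagine (N) and glutamine (Q) have uncharged amide side chains.
Matching residues: Gln6.

6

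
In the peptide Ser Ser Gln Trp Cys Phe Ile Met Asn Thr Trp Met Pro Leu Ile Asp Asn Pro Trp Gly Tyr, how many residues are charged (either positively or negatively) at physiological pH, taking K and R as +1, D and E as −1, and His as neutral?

1

Charged side chains at pH ~7.4: K, R (positive); D, E (negative).
Matching residues: Asp16.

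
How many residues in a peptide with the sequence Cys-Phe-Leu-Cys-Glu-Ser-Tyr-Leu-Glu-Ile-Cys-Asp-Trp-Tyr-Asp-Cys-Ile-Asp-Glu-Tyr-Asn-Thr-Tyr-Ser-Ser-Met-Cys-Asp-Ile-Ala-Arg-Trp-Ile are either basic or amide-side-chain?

Basic: H, K, R. Amide-side-chain: N, Q.
Basic residues here: Arg31 (1).
Amide-side-chain residues here: Asn21 (1).
The two groups share no amino acid, so total = 1 + 1 = 2.

2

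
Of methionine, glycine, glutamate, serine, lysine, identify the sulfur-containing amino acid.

Only Cys (C) and Met (M) have a sulfur atom in the side chain.
Of the listed options, only methionine belongs to this group.

methionine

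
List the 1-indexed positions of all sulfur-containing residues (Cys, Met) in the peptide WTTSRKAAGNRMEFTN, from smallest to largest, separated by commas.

Matching residues: M12.

12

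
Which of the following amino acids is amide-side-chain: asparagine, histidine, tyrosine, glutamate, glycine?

asparagine

The amide-side-chain residues are Asn (N) and Gln (Q).
Of the listed options, only asparagine belongs to this group.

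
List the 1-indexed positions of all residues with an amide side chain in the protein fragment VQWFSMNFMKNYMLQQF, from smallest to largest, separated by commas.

2, 7, 11, 15, 16

The amide-side-chain residues are Asn (N) and Gln (Q).
Matching residues: Q2, N7, N11, Q15, Q16.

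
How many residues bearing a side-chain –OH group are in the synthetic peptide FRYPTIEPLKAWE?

2

S, T, and Y are the three residues with a side-chain hydroxyl.
Matching residues: Y3, T5.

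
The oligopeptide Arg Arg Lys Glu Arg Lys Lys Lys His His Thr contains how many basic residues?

9

K, R, and H are the three residues with basic side chains (ε-amine, guanidinium, and imidazole respectively).
Matching residues: Arg1, Arg2, Lys3, Arg5, Lys6, Lys7, Lys8, His9, His10.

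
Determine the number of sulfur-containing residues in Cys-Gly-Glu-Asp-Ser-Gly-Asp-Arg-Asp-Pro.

1

Cysteine (C, thiol) and methionine (M, thioether) are the two sulfur-containing amino acids.
Matching residues: Cys1.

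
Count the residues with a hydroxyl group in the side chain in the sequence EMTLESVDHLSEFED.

3

S, T, and Y are the three residues with a side-chain hydroxyl.
Matching residues: T3, S6, S11.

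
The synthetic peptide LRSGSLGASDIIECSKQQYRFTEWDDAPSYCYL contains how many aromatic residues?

5

Phenylalanine (F), tryptophan (W), and tyrosine (Y) have aromatic ring side chains.
Matching residues: Y19, F21, W24, Y30, Y32.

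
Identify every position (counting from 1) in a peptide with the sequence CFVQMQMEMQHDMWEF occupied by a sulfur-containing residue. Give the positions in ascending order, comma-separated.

1, 5, 7, 9, 13

Cysteine (C, thiol) and methionine (M, thioether) are the two sulfur-containing amino acids.
Matching residues: C1, M5, M7, M9, M13.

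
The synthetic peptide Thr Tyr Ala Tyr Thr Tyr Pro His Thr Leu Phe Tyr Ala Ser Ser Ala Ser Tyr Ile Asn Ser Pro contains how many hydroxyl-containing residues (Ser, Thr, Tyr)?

Matching residues: Thr1, Tyr2, Tyr4, Thr5, Tyr6, Thr9, Tyr12, Ser14, Ser15, Ser17, Tyr18, Ser21.

12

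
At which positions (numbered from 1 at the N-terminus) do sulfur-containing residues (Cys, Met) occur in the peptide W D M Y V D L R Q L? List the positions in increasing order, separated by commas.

Matching residues: M3.

3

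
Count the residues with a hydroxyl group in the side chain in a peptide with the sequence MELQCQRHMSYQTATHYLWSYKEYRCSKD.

9

The –OH-bearing residues are Ser, Thr (aliphatic alcohols), and Tyr (phenol).
Matching residues: S10, Y11, T13, T15, Y17, S20, Y21, Y24, S27.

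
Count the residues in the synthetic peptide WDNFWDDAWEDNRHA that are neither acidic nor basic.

8

Acidic: D, E. Basic: K, R, H. All other residues are neither.
Matching residues: W1, N3, F4, W5, A8, W9, N12, A15.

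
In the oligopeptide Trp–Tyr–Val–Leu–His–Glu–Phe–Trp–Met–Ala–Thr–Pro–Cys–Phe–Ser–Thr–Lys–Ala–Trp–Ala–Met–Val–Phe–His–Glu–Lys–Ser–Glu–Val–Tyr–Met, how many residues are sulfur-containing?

Only Cys (C) and Met (M) have a sulfur atom in the side chain.
Matching residues: Met9, Cys13, Met21, Met31.

4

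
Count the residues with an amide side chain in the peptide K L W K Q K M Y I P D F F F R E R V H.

1

The amide-side-chain residues are Asn (N) and Gln (Q).
Matching residues: Q5.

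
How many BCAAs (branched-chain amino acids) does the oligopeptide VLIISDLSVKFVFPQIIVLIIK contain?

13

V, L, and I make up the branched-chain aliphatic group.
Matching residues: V1, L2, I3, I4, L7, V9, V12, I16, I17, V18, L19, I20, I21.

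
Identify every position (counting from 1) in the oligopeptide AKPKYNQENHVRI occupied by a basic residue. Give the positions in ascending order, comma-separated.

2, 4, 10, 12

The basic amino acids are Lys (K), Arg (R), and His (H).
Matching residues: K2, K4, H10, R12.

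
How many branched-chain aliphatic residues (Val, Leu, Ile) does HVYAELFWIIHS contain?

Matching residues: V2, L6, I9, I10.

4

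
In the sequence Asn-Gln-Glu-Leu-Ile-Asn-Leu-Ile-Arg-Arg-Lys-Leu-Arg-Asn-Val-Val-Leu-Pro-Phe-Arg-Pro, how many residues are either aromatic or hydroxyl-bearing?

Aromatic: F, W, Y. Hydroxyl-bearing: S, T, Y.
Aromatic residues here: Phe19 (1).
Hydroxyl-bearing residues here: none (0).
(Y belongs to both groups, but none appear in this sequence.) Total = 1 + 0 = 1.

1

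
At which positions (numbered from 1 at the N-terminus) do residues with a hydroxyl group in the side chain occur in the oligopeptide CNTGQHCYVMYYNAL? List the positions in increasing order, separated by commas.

3, 8, 11, 12

The –OH-bearing residues are Ser, Thr (aliphatic alcohols), and Tyr (phenol).
Matching residues: T3, Y8, Y11, Y12.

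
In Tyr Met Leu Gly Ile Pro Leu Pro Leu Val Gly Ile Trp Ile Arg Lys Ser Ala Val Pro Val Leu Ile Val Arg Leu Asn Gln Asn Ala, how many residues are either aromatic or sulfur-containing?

3

Aromatic: F, W, Y. Sulfur-containing: C, M.
Aromatic residues here: Tyr1, Trp13 (2).
Sulfur-containing residues here: Met2 (1).
The two groups share no amino acid, so total = 2 + 1 = 3.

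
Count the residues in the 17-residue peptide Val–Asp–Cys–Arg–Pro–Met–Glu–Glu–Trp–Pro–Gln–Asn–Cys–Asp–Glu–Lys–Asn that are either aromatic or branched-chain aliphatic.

2

Aromatic: F, W, Y. Branched-chain aliphatic: I, L, V.
Aromatic residues here: Trp9 (1).
Branched-chain aliphatic residues here: Val1 (1).
The two groups share no amino acid, so total = 1 + 1 = 2.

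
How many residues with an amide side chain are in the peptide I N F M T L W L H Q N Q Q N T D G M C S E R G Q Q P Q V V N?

10

Asparagine (N) and glutamine (Q) have uncharged amide side chains.
Matching residues: N2, Q10, N11, Q12, Q13, N14, Q24, Q25, Q27, N30.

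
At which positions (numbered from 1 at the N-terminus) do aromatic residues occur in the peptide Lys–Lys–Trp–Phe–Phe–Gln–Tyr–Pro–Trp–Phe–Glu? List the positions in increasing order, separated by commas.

3, 4, 5, 7, 9, 10

Phenylalanine (F), tryptophan (W), and tyrosine (Y) have aromatic ring side chains.
Matching residues: Trp3, Phe4, Phe5, Tyr7, Trp9, Phe10.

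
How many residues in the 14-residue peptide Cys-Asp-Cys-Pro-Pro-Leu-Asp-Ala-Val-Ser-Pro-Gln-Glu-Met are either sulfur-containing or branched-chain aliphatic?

5

Sulfur-containing: C, M. Branched-chain aliphatic: I, L, V.
Sulfur-containing residues here: Cys1, Cys3, Met14 (3).
Branched-chain aliphatic residues here: Leu6, Val9 (2).
The two groups share no amino acid, so total = 3 + 2 = 5.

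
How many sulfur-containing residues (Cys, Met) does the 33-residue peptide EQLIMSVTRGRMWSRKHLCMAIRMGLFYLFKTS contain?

5

Matching residues: M5, M12, C19, M20, M24.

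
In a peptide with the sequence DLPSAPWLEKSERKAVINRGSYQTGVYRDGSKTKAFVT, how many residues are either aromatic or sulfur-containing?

4

Aromatic: F, W, Y. Sulfur-containing: C, M.
Aromatic residues here: W7, Y22, Y27, F36 (4).
Sulfur-containing residues here: none (0).
The two groups share no amino acid, so total = 4 + 0 = 4.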